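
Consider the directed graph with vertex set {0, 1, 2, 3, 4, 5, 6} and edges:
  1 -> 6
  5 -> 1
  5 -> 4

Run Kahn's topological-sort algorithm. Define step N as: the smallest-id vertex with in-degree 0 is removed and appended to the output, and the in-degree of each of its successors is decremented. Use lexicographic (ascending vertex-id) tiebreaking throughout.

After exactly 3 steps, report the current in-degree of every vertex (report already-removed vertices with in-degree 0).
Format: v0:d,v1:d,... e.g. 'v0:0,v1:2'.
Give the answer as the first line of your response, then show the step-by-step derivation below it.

v0:0,v1:1,v2:0,v3:0,v4:1,v5:0,v6:1

step 1: output 0; order=[0]; indeg=(0,1,0,0,1,0,1)
step 2: output 2; order=[0,2]; indeg=(0,1,0,0,1,0,1)
step 3: output 3; order=[0,2,3]; indeg=(0,1,0,0,1,0,1)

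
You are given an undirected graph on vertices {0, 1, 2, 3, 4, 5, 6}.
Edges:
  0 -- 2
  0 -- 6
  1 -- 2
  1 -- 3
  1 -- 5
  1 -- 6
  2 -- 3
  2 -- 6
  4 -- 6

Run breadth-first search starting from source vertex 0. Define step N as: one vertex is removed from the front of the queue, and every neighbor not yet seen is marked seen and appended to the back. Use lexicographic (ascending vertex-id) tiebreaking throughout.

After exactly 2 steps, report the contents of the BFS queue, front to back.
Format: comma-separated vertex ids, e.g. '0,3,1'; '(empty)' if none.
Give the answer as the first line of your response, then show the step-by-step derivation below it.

6,1,3

step 1: dequeue 0; queue=[2,6]; order=0
step 2: dequeue 2; queue=[6,1,3]; order=0,2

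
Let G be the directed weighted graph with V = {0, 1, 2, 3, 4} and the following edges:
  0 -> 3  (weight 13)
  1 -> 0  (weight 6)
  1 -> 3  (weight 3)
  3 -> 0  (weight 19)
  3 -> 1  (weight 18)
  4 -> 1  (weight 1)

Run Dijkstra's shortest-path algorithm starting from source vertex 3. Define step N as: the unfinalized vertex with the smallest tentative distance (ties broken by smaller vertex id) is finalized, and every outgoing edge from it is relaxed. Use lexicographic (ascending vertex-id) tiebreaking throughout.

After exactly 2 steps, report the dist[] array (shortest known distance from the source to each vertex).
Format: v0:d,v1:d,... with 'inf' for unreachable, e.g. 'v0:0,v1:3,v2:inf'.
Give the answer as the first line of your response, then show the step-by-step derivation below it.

v0:19,v1:18,v2:inf,v3:0,v4:inf

step 1: dist = v0:19,v1:18,v2:inf,v3:0,v4:inf
step 2: dist = v0:19,v1:18,v2:inf,v3:0,v4:inf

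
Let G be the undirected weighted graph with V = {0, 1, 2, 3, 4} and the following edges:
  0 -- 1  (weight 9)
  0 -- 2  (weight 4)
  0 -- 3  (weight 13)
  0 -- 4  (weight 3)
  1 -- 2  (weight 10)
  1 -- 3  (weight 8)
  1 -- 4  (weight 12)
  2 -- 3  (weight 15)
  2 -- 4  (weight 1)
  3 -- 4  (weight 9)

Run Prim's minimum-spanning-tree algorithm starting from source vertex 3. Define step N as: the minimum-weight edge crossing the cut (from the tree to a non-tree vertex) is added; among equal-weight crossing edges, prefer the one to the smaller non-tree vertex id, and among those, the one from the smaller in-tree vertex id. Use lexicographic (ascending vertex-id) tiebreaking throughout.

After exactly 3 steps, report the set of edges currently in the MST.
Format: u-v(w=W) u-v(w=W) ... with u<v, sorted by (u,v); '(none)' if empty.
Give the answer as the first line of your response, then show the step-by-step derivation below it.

0-1(w=9) 0-4(w=3) 1-3(w=8)

step 1: add edge 1-3 (w=8); MST = {1-3(w=8)}
step 2: add edge 0-1 (w=9); MST = {0-1(w=9) 1-3(w=8)}
step 3: add edge 0-4 (w=3); MST = {0-1(w=9) 0-4(w=3) 1-3(w=8)}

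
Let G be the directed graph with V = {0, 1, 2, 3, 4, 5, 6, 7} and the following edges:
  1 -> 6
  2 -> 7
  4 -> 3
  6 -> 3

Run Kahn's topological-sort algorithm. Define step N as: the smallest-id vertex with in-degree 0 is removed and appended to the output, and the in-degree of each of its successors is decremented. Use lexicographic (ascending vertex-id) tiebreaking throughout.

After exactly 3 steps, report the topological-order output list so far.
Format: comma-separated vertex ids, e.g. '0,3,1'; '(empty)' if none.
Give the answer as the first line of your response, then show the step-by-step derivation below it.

0,1,2

step 1: output 0; order=[0]; indeg=(0,0,0,2,0,0,1,1)
step 2: output 1; order=[0,1]; indeg=(0,0,0,2,0,0,0,1)
step 3: output 2; order=[0,1,2]; indeg=(0,0,0,2,0,0,0,0)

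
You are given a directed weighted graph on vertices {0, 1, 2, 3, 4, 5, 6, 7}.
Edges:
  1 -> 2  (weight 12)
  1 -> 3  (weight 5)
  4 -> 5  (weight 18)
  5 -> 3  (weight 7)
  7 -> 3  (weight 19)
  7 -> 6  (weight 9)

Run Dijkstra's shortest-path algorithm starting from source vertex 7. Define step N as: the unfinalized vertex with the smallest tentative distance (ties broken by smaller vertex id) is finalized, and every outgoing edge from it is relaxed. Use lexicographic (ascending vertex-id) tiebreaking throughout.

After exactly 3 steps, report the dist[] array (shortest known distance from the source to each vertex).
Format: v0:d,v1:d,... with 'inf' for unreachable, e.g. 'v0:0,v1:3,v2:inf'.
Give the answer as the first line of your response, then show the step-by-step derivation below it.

v0:inf,v1:inf,v2:inf,v3:19,v4:inf,v5:inf,v6:9,v7:0

step 1: dist = v0:inf,v1:inf,v2:inf,v3:19,v4:inf,v5:inf,v6:9,v7:0
step 2: dist = v0:inf,v1:inf,v2:inf,v3:19,v4:inf,v5:inf,v6:9,v7:0
step 3: dist = v0:inf,v1:inf,v2:inf,v3:19,v4:inf,v5:inf,v6:9,v7:0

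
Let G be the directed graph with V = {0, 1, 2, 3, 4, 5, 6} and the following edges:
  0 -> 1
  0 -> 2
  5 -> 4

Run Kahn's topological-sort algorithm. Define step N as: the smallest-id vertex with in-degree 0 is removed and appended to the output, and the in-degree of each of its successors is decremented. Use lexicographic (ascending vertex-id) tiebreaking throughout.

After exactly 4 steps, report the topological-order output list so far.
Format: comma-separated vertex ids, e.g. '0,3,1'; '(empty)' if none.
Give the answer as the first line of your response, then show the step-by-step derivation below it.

0,1,2,3

step 1: output 0; order=[0]; indeg=(0,0,0,0,1,0,0)
step 2: output 1; order=[0,1]; indeg=(0,0,0,0,1,0,0)
step 3: output 2; order=[0,1,2]; indeg=(0,0,0,0,1,0,0)
step 4: output 3; order=[0,1,2,3]; indeg=(0,0,0,0,1,0,0)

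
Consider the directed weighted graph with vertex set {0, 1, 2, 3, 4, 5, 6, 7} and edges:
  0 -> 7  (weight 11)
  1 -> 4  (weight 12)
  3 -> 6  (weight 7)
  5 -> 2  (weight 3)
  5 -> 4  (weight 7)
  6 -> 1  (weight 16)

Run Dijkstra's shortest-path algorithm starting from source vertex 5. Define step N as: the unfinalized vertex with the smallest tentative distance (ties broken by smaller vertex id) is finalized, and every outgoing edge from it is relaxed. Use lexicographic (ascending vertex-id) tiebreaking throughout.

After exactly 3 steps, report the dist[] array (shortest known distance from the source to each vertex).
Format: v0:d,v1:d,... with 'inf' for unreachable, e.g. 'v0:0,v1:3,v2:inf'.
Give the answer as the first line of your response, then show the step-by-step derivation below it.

v0:inf,v1:inf,v2:3,v3:inf,v4:7,v5:0,v6:inf,v7:inf

step 1: dist = v0:inf,v1:inf,v2:3,v3:inf,v4:7,v5:0,v6:inf,v7:inf
step 2: dist = v0:inf,v1:inf,v2:3,v3:inf,v4:7,v5:0,v6:inf,v7:inf
step 3: dist = v0:inf,v1:inf,v2:3,v3:inf,v4:7,v5:0,v6:inf,v7:inf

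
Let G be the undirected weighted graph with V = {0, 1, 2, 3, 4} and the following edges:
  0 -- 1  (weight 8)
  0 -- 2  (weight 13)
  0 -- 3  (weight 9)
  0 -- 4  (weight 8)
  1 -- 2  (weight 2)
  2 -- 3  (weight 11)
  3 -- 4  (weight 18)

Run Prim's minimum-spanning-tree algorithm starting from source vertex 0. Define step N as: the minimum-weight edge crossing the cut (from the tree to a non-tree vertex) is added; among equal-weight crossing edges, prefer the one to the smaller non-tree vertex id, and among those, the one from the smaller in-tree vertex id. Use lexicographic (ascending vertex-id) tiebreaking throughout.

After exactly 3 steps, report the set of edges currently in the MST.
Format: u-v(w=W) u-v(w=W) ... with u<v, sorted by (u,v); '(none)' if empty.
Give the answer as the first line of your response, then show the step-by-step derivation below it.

0-1(w=8) 0-4(w=8) 1-2(w=2)

step 1: add edge 0-1 (w=8); MST = {0-1(w=8)}
step 2: add edge 1-2 (w=2); MST = {0-1(w=8) 1-2(w=2)}
step 3: add edge 0-4 (w=8); MST = {0-1(w=8) 0-4(w=8) 1-2(w=2)}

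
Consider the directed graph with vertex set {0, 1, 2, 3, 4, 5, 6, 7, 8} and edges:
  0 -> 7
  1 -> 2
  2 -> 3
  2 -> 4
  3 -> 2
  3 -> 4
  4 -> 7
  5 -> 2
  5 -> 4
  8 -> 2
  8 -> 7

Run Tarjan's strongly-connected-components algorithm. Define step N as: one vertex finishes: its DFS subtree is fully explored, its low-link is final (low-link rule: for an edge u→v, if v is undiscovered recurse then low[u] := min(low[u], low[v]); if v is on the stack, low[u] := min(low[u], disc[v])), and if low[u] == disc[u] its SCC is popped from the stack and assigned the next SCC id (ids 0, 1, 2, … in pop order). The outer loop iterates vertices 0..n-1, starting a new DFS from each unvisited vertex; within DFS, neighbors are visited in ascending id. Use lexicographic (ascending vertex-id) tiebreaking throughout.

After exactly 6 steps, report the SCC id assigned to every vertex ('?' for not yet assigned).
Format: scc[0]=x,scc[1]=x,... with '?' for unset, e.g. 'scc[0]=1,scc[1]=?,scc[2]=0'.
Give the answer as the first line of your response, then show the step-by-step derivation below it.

scc[0]=1,scc[1]=4,scc[2]=3,scc[3]=3,scc[4]=2,scc[5]=?,scc[6]=?,scc[7]=0,scc[8]=?

step 1: low=(low[0]=0,low[1]=?,low[2]=?,low[3]=?,low[4]=?,low[5]=?,low[6]=?,low[7]=1,low[8]=?); scc=(scc[0]=?,scc[1]=?,scc[2]=?,scc[3]=?,scc[4]=?,scc[5]=?,scc[6]=?,scc[7]=0,scc[8]=?)
step 2: low=(low[0]=0,low[1]=?,low[2]=?,low[3]=?,low[4]=?,low[5]=?,low[6]=?,low[7]=1,low[8]=?); scc=(scc[0]=1,scc[1]=?,scc[2]=?,scc[3]=?,scc[4]=?,scc[5]=?,scc[6]=?,scc[7]=0,scc[8]=?)
step 3: low=(low[0]=0,low[1]=2,low[2]=3,low[3]=3,low[4]=5,low[5]=?,low[6]=?,low[7]=1,low[8]=?); scc=(scc[0]=1,scc[1]=?,scc[2]=?,scc[3]=?,scc[4]=2,scc[5]=?,scc[6]=?,scc[7]=0,scc[8]=?)
step 4: low=(low[0]=0,low[1]=2,low[2]=3,low[3]=3,low[4]=5,low[5]=?,low[6]=?,low[7]=1,low[8]=?); scc=(scc[0]=1,scc[1]=?,scc[2]=?,scc[3]=?,scc[4]=2,scc[5]=?,scc[6]=?,scc[7]=0,scc[8]=?)
step 5: low=(low[0]=0,low[1]=2,low[2]=3,low[3]=3,low[4]=5,low[5]=?,low[6]=?,low[7]=1,low[8]=?); scc=(scc[0]=1,scc[1]=?,scc[2]=3,scc[3]=3,scc[4]=2,scc[5]=?,scc[6]=?,scc[7]=0,scc[8]=?)
step 6: low=(low[0]=0,low[1]=2,low[2]=3,low[3]=3,low[4]=5,low[5]=?,low[6]=?,low[7]=1,low[8]=?); scc=(scc[0]=1,scc[1]=4,scc[2]=3,scc[3]=3,scc[4]=2,scc[5]=?,scc[6]=?,scc[7]=0,scc[8]=?)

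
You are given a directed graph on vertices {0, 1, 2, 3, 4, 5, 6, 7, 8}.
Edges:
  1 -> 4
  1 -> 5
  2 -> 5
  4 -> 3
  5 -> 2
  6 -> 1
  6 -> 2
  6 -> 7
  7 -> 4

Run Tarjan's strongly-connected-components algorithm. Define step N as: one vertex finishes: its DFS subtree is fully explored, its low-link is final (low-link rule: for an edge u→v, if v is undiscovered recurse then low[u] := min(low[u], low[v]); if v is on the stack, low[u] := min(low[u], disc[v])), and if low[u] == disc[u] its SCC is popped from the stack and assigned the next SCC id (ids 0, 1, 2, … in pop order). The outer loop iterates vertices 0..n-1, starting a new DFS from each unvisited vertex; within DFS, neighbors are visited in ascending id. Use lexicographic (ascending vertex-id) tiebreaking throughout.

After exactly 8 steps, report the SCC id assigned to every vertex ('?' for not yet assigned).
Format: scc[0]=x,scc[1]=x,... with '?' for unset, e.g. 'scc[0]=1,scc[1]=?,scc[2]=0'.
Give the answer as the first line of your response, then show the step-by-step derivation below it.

scc[0]=0,scc[1]=4,scc[2]=3,scc[3]=1,scc[4]=2,scc[5]=3,scc[6]=6,scc[7]=5,scc[8]=?

step 1: low=(low[0]=0,low[1]=?,low[2]=?,low[3]=?,low[4]=?,low[5]=?,low[6]=?,low[7]=?,low[8]=?); scc=(scc[0]=0,scc[1]=?,scc[2]=?,scc[3]=?,scc[4]=?,scc[5]=?,scc[6]=?,scc[7]=?,scc[8]=?)
step 2: low=(low[0]=0,low[1]=1,low[2]=?,low[3]=3,low[4]=2,low[5]=?,low[6]=?,low[7]=?,low[8]=?); scc=(scc[0]=0,scc[1]=?,scc[2]=?,scc[3]=1,scc[4]=?,scc[5]=?,scc[6]=?,scc[7]=?,scc[8]=?)
step 3: low=(low[0]=0,low[1]=1,low[2]=?,low[3]=3,low[4]=2,low[5]=?,low[6]=?,low[7]=?,low[8]=?); scc=(scc[0]=0,scc[1]=?,scc[2]=?,scc[3]=1,scc[4]=2,scc[5]=?,scc[6]=?,scc[7]=?,scc[8]=?)
step 4: low=(low[0]=0,low[1]=1,low[2]=4,low[3]=3,low[4]=2,low[5]=4,low[6]=?,low[7]=?,low[8]=?); scc=(scc[0]=0,scc[1]=?,scc[2]=?,scc[3]=1,scc[4]=2,scc[5]=?,scc[6]=?,scc[7]=?,scc[8]=?)
step 5: low=(low[0]=0,low[1]=1,low[2]=4,low[3]=3,low[4]=2,low[5]=4,low[6]=?,low[7]=?,low[8]=?); scc=(scc[0]=0,scc[1]=?,scc[2]=3,scc[3]=1,scc[4]=2,scc[5]=3,scc[6]=?,scc[7]=?,scc[8]=?)
step 6: low=(low[0]=0,low[1]=1,low[2]=4,low[3]=3,low[4]=2,low[5]=4,low[6]=?,low[7]=?,low[8]=?); scc=(scc[0]=0,scc[1]=4,scc[2]=3,scc[3]=1,scc[4]=2,scc[5]=3,scc[6]=?,scc[7]=?,scc[8]=?)
step 7: low=(low[0]=0,low[1]=1,low[2]=4,low[3]=3,low[4]=2,low[5]=4,low[6]=6,low[7]=7,low[8]=?); scc=(scc[0]=0,scc[1]=4,scc[2]=3,scc[3]=1,scc[4]=2,scc[5]=3,scc[6]=?,scc[7]=5,scc[8]=?)
step 8: low=(low[0]=0,low[1]=1,low[2]=4,low[3]=3,low[4]=2,low[5]=4,low[6]=6,low[7]=7,low[8]=?); scc=(scc[0]=0,scc[1]=4,scc[2]=3,scc[3]=1,scc[4]=2,scc[5]=3,scc[6]=6,scc[7]=5,scc[8]=?)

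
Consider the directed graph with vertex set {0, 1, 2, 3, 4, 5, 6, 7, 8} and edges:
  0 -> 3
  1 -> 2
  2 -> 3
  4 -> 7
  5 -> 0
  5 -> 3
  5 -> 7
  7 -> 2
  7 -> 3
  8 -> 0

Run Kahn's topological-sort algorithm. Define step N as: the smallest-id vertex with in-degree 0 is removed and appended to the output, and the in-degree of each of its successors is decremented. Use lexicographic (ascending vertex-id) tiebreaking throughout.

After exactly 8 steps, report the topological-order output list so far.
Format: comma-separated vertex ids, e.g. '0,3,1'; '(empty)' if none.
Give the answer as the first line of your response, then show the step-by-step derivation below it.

1,4,5,6,7,2,8,0

step 1: output 1; order=[1]; indeg=(2,0,1,4,0,0,0,2,0)
step 2: output 4; order=[1,4]; indeg=(2,0,1,4,0,0,0,1,0)
step 3: output 5; order=[1,4,5]; indeg=(1,0,1,3,0,0,0,0,0)
step 4: output 6; order=[1,4,5,6]; indeg=(1,0,1,3,0,0,0,0,0)
step 5: output 7; order=[1,4,5,6,7]; indeg=(1,0,0,2,0,0,0,0,0)
step 6: output 2; order=[1,4,5,6,7,2]; indeg=(1,0,0,1,0,0,0,0,0)
step 7: output 8; order=[1,4,5,6,7,2,8]; indeg=(0,0,0,1,0,0,0,0,0)
step 8: output 0; order=[1,4,5,6,7,2,8,0]; indeg=(0,0,0,0,0,0,0,0,0)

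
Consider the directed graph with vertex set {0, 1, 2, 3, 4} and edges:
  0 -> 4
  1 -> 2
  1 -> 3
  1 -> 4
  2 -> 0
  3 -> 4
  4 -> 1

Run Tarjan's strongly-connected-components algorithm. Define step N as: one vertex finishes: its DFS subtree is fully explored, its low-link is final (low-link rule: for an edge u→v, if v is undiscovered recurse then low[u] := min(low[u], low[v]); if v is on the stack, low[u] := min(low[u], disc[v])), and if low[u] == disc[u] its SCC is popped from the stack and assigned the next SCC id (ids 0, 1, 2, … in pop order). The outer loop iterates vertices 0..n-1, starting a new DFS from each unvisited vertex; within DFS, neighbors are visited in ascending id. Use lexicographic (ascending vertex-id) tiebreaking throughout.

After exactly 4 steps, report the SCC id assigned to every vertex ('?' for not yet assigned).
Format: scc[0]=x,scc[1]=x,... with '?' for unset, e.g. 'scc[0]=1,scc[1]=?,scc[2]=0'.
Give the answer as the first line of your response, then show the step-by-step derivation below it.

scc[0]=?,scc[1]=?,scc[2]=?,scc[3]=?,scc[4]=?

step 1: low=(low[0]=0,low[1]=2,low[2]=0,low[3]=?,low[4]=1); scc=(scc[0]=?,scc[1]=?,scc[2]=?,scc[3]=?,scc[4]=?)
step 2: low=(low[0]=0,low[1]=0,low[2]=0,low[3]=1,low[4]=1); scc=(scc[0]=?,scc[1]=?,scc[2]=?,scc[3]=?,scc[4]=?)
step 3: low=(low[0]=0,low[1]=0,low[2]=0,low[3]=1,low[4]=1); scc=(scc[0]=?,scc[1]=?,scc[2]=?,scc[3]=?,scc[4]=?)
step 4: low=(low[0]=0,low[1]=0,low[2]=0,low[3]=1,low[4]=0); scc=(scc[0]=?,scc[1]=?,scc[2]=?,scc[3]=?,scc[4]=?)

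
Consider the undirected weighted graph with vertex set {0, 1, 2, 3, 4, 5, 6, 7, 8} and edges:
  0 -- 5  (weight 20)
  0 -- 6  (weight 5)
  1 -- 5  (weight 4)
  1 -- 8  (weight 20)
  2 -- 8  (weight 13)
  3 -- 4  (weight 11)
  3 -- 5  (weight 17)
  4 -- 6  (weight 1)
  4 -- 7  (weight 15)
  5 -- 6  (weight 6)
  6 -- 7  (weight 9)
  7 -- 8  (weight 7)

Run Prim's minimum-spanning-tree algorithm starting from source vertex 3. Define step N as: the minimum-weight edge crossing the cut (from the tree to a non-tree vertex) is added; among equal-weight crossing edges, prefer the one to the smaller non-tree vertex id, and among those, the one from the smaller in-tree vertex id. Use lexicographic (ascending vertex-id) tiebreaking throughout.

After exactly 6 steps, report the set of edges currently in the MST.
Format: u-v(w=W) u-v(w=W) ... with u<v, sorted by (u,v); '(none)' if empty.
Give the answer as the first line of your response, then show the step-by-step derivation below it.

0-6(w=5) 1-5(w=4) 3-4(w=11) 4-6(w=1) 5-6(w=6) 6-7(w=9)

step 1: add edge 3-4 (w=11); MST = {3-4(w=11)}
step 2: add edge 4-6 (w=1); MST = {3-4(w=11) 4-6(w=1)}
step 3: add edge 0-6 (w=5); MST = {0-6(w=5) 3-4(w=11) 4-6(w=1)}
step 4: add edge 5-6 (w=6); MST = {0-6(w=5) 3-4(w=11) 4-6(w=1) 5-6(w=6)}
step 5: add edge 1-5 (w=4); MST = {0-6(w=5) 1-5(w=4) 3-4(w=11) 4-6(w=1) 5-6(w=6)}
step 6: add edge 6-7 (w=9); MST = {0-6(w=5) 1-5(w=4) 3-4(w=11) 4-6(w=1) 5-6(w=6) 6-7(w=9)}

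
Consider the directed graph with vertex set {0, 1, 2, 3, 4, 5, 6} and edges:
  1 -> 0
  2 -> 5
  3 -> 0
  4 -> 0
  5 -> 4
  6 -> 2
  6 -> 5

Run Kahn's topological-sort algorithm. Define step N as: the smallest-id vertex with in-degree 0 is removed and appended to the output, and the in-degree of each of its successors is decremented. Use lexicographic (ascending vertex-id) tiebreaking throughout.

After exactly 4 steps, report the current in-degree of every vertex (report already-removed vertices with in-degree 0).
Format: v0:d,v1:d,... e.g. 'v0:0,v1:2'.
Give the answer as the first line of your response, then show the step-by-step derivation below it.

v0:1,v1:0,v2:0,v3:0,v4:1,v5:0,v6:0

step 1: output 1; order=[1]; indeg=(2,0,1,0,1,2,0)
step 2: output 3; order=[1,3]; indeg=(1,0,1,0,1,2,0)
step 3: output 6; order=[1,3,6]; indeg=(1,0,0,0,1,1,0)
step 4: output 2; order=[1,3,6,2]; indeg=(1,0,0,0,1,0,0)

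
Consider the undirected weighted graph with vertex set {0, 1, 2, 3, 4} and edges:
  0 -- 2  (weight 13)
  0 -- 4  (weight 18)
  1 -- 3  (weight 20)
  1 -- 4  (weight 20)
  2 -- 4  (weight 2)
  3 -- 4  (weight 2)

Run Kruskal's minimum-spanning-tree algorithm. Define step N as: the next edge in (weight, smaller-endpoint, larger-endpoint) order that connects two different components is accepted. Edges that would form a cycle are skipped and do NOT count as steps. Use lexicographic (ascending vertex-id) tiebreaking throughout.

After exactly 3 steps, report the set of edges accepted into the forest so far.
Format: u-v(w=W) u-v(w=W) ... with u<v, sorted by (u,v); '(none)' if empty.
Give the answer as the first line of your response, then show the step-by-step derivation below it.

0-2(w=13) 2-4(w=2) 3-4(w=2)

step 1: add edge 2-4 (w=2); MST = {2-4(w=2)}
step 2: add edge 3-4 (w=2); MST = {2-4(w=2) 3-4(w=2)}
step 3: add edge 0-2 (w=13); MST = {0-2(w=13) 2-4(w=2) 3-4(w=2)}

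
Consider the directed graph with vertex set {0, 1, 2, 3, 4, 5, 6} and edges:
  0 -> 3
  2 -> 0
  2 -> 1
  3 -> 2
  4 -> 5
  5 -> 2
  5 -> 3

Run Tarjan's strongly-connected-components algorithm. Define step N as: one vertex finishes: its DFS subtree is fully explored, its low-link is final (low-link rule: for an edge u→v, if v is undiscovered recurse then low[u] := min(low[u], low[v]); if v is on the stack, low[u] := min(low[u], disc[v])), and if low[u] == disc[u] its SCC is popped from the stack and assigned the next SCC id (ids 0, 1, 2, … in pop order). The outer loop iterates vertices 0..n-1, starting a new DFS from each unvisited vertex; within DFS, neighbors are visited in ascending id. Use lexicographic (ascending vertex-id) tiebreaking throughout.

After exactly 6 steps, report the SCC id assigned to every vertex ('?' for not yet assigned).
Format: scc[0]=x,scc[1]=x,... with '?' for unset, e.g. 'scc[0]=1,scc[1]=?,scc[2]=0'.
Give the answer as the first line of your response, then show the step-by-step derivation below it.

scc[0]=1,scc[1]=0,scc[2]=1,scc[3]=1,scc[4]=3,scc[5]=2,scc[6]=?

step 1: low=(low[0]=0,low[1]=3,low[2]=0,low[3]=1,low[4]=?,low[5]=?,low[6]=?); scc=(scc[0]=?,scc[1]=0,scc[2]=?,scc[3]=?,scc[4]=?,scc[5]=?,scc[6]=?)
step 2: low=(low[0]=0,low[1]=3,low[2]=0,low[3]=1,low[4]=?,low[5]=?,low[6]=?); scc=(scc[0]=?,scc[1]=0,scc[2]=?,scc[3]=?,scc[4]=?,scc[5]=?,scc[6]=?)
step 3: low=(low[0]=0,low[1]=3,low[2]=0,low[3]=0,low[4]=?,low[5]=?,low[6]=?); scc=(scc[0]=?,scc[1]=0,scc[2]=?,scc[3]=?,scc[4]=?,scc[5]=?,scc[6]=?)
step 4: low=(low[0]=0,low[1]=3,low[2]=0,low[3]=0,low[4]=?,low[5]=?,low[6]=?); scc=(scc[0]=1,scc[1]=0,scc[2]=1,scc[3]=1,scc[4]=?,scc[5]=?,scc[6]=?)
step 5: low=(low[0]=0,low[1]=3,low[2]=0,low[3]=0,low[4]=4,low[5]=5,low[6]=?); scc=(scc[0]=1,scc[1]=0,scc[2]=1,scc[3]=1,scc[4]=?,scc[5]=2,scc[6]=?)
step 6: low=(low[0]=0,low[1]=3,low[2]=0,low[3]=0,low[4]=4,low[5]=5,low[6]=?); scc=(scc[0]=1,scc[1]=0,scc[2]=1,scc[3]=1,scc[4]=3,scc[5]=2,scc[6]=?)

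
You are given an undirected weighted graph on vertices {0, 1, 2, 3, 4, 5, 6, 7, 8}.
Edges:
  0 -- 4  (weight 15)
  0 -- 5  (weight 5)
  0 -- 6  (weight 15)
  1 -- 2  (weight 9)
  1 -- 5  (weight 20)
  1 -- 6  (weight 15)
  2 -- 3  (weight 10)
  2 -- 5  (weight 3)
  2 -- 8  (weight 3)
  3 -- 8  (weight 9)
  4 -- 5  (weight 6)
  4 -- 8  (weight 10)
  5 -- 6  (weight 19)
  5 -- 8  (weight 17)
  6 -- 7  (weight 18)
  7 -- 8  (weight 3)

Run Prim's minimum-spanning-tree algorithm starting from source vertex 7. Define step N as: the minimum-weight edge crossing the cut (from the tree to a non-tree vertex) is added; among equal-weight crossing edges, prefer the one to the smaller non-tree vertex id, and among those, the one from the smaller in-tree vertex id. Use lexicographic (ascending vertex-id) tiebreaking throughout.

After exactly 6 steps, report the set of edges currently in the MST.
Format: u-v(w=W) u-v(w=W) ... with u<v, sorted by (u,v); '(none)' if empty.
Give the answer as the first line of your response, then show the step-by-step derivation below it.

0-5(w=5) 1-2(w=9) 2-5(w=3) 2-8(w=3) 4-5(w=6) 7-8(w=3)

step 1: add edge 7-8 (w=3); MST = {7-8(w=3)}
step 2: add edge 2-8 (w=3); MST = {2-8(w=3) 7-8(w=3)}
step 3: add edge 2-5 (w=3); MST = {2-5(w=3) 2-8(w=3) 7-8(w=3)}
step 4: add edge 0-5 (w=5); MST = {0-5(w=5) 2-5(w=3) 2-8(w=3) 7-8(w=3)}
step 5: add edge 4-5 (w=6); MST = {0-5(w=5) 2-5(w=3) 2-8(w=3) 4-5(w=6) 7-8(w=3)}
step 6: add edge 1-2 (w=9); MST = {0-5(w=5) 1-2(w=9) 2-5(w=3) 2-8(w=3) 4-5(w=6) 7-8(w=3)}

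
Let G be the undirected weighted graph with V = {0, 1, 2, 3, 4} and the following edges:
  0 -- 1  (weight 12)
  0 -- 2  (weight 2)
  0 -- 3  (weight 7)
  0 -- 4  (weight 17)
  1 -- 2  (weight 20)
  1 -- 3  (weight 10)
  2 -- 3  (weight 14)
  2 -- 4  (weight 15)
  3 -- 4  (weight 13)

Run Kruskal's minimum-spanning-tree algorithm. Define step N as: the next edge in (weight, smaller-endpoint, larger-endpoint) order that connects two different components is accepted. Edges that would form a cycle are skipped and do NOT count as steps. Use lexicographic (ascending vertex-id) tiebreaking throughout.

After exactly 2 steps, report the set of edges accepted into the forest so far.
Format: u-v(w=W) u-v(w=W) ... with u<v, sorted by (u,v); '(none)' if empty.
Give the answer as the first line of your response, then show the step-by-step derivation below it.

0-2(w=2) 0-3(w=7)

step 1: add edge 0-2 (w=2); MST = {0-2(w=2)}
step 2: add edge 0-3 (w=7); MST = {0-2(w=2) 0-3(w=7)}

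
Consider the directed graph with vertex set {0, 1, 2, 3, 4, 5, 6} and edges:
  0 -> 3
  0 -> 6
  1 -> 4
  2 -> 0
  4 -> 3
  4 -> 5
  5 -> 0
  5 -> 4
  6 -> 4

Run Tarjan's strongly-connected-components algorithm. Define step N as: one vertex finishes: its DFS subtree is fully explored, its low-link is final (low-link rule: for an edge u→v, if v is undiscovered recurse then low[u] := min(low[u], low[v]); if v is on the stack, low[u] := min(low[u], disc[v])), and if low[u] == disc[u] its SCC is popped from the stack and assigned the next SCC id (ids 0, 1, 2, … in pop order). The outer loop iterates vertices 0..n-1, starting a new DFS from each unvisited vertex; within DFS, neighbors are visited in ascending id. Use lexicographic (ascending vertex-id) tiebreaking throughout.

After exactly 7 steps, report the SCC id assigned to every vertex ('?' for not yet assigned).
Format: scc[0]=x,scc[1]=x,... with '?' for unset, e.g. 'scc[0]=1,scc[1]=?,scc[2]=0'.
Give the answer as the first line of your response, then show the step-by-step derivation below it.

scc[0]=1,scc[1]=2,scc[2]=3,scc[3]=0,scc[4]=1,scc[5]=1,scc[6]=1

step 1: low=(low[0]=0,low[1]=?,low[2]=?,low[3]=1,low[4]=?,low[5]=?,low[6]=?); scc=(scc[0]=?,scc[1]=?,scc[2]=?,scc[3]=0,scc[4]=?,scc[5]=?,scc[6]=?)
step 2: low=(low[0]=0,low[1]=?,low[2]=?,low[3]=1,low[4]=3,low[5]=0,low[6]=2); scc=(scc[0]=?,scc[1]=?,scc[2]=?,scc[3]=0,scc[4]=?,scc[5]=?,scc[6]=?)
step 3: low=(low[0]=0,low[1]=?,low[2]=?,low[3]=1,low[4]=0,low[5]=0,low[6]=2); scc=(scc[0]=?,scc[1]=?,scc[2]=?,scc[3]=0,scc[4]=?,scc[5]=?,scc[6]=?)
step 4: low=(low[0]=0,low[1]=?,low[2]=?,low[3]=1,low[4]=0,low[5]=0,low[6]=0); scc=(scc[0]=?,scc[1]=?,scc[2]=?,scc[3]=0,scc[4]=?,scc[5]=?,scc[6]=?)
step 5: low=(low[0]=0,low[1]=?,low[2]=?,low[3]=1,low[4]=0,low[5]=0,low[6]=0); scc=(scc[0]=1,scc[1]=?,scc[2]=?,scc[3]=0,scc[4]=1,scc[5]=1,scc[6]=1)
step 6: low=(low[0]=0,low[1]=5,low[2]=?,low[3]=1,low[4]=0,low[5]=0,low[6]=0); scc=(scc[0]=1,scc[1]=2,scc[2]=?,scc[3]=0,scc[4]=1,scc[5]=1,scc[6]=1)
step 7: low=(low[0]=0,low[1]=5,low[2]=6,low[3]=1,low[4]=0,low[5]=0,low[6]=0); scc=(scc[0]=1,scc[1]=2,scc[2]=3,scc[3]=0,scc[4]=1,scc[5]=1,scc[6]=1)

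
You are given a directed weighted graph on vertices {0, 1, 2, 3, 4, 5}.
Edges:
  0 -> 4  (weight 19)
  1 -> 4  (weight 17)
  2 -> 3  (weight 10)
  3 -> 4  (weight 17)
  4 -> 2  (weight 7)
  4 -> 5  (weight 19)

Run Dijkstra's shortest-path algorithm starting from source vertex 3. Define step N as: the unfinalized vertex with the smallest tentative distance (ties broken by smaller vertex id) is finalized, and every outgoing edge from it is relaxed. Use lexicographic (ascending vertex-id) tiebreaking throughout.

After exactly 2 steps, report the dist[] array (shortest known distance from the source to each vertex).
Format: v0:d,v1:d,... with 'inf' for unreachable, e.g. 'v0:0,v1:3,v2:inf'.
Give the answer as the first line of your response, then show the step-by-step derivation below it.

v0:inf,v1:inf,v2:24,v3:0,v4:17,v5:36

step 1: dist = v0:inf,v1:inf,v2:inf,v3:0,v4:17,v5:inf
step 2: dist = v0:inf,v1:inf,v2:24,v3:0,v4:17,v5:36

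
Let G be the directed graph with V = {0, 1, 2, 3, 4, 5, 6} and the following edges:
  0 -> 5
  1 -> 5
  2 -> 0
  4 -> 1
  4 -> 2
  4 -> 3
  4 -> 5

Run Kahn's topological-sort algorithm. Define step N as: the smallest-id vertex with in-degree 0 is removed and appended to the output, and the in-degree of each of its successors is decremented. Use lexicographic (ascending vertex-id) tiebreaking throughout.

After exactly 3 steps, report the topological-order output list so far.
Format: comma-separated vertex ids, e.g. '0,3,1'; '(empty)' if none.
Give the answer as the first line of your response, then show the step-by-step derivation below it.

4,1,2

step 1: output 4; order=[4]; indeg=(1,0,0,0,0,2,0)
step 2: output 1; order=[4,1]; indeg=(1,0,0,0,0,1,0)
step 3: output 2; order=[4,1,2]; indeg=(0,0,0,0,0,1,0)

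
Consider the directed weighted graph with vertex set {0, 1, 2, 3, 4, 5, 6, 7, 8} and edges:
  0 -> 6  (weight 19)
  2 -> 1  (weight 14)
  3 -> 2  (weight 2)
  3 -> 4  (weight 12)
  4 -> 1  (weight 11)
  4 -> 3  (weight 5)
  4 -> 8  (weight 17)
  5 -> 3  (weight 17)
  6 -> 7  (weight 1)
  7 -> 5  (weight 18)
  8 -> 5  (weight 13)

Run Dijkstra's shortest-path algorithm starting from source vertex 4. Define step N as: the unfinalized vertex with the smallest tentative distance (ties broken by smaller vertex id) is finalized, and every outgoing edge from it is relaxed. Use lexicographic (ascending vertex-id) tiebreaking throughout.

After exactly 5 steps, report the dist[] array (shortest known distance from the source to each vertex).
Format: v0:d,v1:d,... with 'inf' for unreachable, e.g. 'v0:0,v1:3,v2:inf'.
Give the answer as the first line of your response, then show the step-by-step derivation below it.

v0:inf,v1:11,v2:7,v3:5,v4:0,v5:30,v6:inf,v7:inf,v8:17

step 1: dist = v0:inf,v1:11,v2:inf,v3:5,v4:0,v5:inf,v6:inf,v7:inf,v8:17
step 2: dist = v0:inf,v1:11,v2:7,v3:5,v4:0,v5:inf,v6:inf,v7:inf,v8:17
step 3: dist = v0:inf,v1:11,v2:7,v3:5,v4:0,v5:inf,v6:inf,v7:inf,v8:17
step 4: dist = v0:inf,v1:11,v2:7,v3:5,v4:0,v5:inf,v6:inf,v7:inf,v8:17
step 5: dist = v0:inf,v1:11,v2:7,v3:5,v4:0,v5:30,v6:inf,v7:inf,v8:17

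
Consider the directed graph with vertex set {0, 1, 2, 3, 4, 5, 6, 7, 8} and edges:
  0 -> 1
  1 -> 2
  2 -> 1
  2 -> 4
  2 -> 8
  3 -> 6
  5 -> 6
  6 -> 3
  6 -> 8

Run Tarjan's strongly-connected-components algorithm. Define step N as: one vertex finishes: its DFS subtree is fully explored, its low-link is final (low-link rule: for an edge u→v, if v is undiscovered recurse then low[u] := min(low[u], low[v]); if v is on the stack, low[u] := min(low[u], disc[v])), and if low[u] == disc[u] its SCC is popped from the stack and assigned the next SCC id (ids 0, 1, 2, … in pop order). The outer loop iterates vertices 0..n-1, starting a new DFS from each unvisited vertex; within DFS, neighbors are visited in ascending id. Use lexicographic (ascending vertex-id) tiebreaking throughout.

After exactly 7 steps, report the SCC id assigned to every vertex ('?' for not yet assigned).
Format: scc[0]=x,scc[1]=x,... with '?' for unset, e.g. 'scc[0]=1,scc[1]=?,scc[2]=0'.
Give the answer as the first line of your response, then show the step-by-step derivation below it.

scc[0]=3,scc[1]=2,scc[2]=2,scc[3]=4,scc[4]=0,scc[5]=?,scc[6]=4,scc[7]=?,scc[8]=1

step 1: low=(low[0]=0,low[1]=1,low[2]=1,low[3]=?,low[4]=3,low[5]=?,low[6]=?,low[7]=?,low[8]=?); scc=(scc[0]=?,scc[1]=?,scc[2]=?,scc[3]=?,scc[4]=0,scc[5]=?,scc[6]=?,scc[7]=?,scc[8]=?)
step 2: low=(low[0]=0,low[1]=1,low[2]=1,low[3]=?,low[4]=3,low[5]=?,low[6]=?,low[7]=?,low[8]=4); scc=(scc[0]=?,scc[1]=?,scc[2]=?,scc[3]=?,scc[4]=0,scc[5]=?,scc[6]=?,scc[7]=?,scc[8]=1)
step 3: low=(low[0]=0,low[1]=1,low[2]=1,low[3]=?,low[4]=3,low[5]=?,low[6]=?,low[7]=?,low[8]=4); scc=(scc[0]=?,scc[1]=?,scc[2]=?,scc[3]=?,scc[4]=0,scc[5]=?,scc[6]=?,scc[7]=?,scc[8]=1)
step 4: low=(low[0]=0,low[1]=1,low[2]=1,low[3]=?,low[4]=3,low[5]=?,low[6]=?,low[7]=?,low[8]=4); scc=(scc[0]=?,scc[1]=2,scc[2]=2,scc[3]=?,scc[4]=0,scc[5]=?,scc[6]=?,scc[7]=?,scc[8]=1)
step 5: low=(low[0]=0,low[1]=1,low[2]=1,low[3]=?,low[4]=3,low[5]=?,low[6]=?,low[7]=?,low[8]=4); scc=(scc[0]=3,scc[1]=2,scc[2]=2,scc[3]=?,scc[4]=0,scc[5]=?,scc[6]=?,scc[7]=?,scc[8]=1)
step 6: low=(low[0]=0,low[1]=1,low[2]=1,low[3]=5,low[4]=3,low[5]=?,low[6]=5,low[7]=?,low[8]=4); scc=(scc[0]=3,scc[1]=2,scc[2]=2,scc[3]=?,scc[4]=0,scc[5]=?,scc[6]=?,scc[7]=?,scc[8]=1)
step 7: low=(low[0]=0,low[1]=1,low[2]=1,low[3]=5,low[4]=3,low[5]=?,low[6]=5,low[7]=?,low[8]=4); scc=(scc[0]=3,scc[1]=2,scc[2]=2,scc[3]=4,scc[4]=0,scc[5]=?,scc[6]=4,scc[7]=?,scc[8]=1)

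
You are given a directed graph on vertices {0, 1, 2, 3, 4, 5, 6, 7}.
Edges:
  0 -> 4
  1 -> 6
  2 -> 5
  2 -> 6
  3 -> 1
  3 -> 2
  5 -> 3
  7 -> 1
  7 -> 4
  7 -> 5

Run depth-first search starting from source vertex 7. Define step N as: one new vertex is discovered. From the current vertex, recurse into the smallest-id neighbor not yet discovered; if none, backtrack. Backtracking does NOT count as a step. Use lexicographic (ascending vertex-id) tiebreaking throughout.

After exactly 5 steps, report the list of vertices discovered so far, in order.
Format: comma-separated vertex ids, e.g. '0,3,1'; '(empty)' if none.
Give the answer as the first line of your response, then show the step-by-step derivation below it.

7,1,6,4,5

step 1: discover 7; path=7; order=7
step 2: discover 1; path=7>1; order=7,1
step 3: discover 6; path=7>1>6; order=7,1,6
step 4: discover 4; path=7>4; order=7,1,6,4
step 5: discover 5; path=7>5; order=7,1,6,4,5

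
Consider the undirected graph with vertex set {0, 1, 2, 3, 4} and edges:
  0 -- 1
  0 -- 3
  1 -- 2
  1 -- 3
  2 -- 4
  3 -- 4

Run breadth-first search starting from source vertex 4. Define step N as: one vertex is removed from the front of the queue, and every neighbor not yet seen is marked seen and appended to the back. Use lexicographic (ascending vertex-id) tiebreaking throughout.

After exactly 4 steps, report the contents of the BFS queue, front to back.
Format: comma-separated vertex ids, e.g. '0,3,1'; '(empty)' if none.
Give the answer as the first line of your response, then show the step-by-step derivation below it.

0

step 1: dequeue 4; queue=[2,3]; order=4
step 2: dequeue 2; queue=[3,1]; order=4,2
step 3: dequeue 3; queue=[1,0]; order=4,2,3
step 4: dequeue 1; queue=[0]; order=4,2,3,1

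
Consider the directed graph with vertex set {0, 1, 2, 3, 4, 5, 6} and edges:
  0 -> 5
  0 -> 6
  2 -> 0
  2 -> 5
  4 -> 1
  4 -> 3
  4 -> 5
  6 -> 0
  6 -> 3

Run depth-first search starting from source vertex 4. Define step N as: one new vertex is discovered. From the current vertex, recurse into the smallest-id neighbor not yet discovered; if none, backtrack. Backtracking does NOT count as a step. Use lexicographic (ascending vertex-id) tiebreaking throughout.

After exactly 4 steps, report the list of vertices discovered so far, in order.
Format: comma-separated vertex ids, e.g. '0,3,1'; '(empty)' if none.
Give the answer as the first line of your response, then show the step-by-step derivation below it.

4,1,3,5

step 1: discover 4; path=4; order=4
step 2: discover 1; path=4>1; order=4,1
step 3: discover 3; path=4>3; order=4,1,3
step 4: discover 5; path=4>5; order=4,1,3,5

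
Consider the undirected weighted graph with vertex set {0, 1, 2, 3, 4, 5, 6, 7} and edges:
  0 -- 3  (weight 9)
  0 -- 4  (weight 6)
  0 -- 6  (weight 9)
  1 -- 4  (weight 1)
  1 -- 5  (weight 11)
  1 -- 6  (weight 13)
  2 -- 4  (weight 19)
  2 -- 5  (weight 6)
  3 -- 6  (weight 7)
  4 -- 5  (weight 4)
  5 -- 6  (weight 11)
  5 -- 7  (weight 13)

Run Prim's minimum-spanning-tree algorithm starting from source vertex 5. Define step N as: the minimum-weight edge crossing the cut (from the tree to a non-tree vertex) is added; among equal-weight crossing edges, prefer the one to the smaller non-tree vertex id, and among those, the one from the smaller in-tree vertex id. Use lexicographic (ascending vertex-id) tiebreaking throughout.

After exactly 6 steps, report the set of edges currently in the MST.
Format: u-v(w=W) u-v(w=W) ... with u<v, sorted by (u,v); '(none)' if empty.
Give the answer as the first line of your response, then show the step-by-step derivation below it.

0-3(w=9) 0-4(w=6) 1-4(w=1) 2-5(w=6) 3-6(w=7) 4-5(w=4)

step 1: add edge 4-5 (w=4); MST = {4-5(w=4)}
step 2: add edge 1-4 (w=1); MST = {1-4(w=1) 4-5(w=4)}
step 3: add edge 0-4 (w=6); MST = {0-4(w=6) 1-4(w=1) 4-5(w=4)}
step 4: add edge 2-5 (w=6); MST = {0-4(w=6) 1-4(w=1) 2-5(w=6) 4-5(w=4)}
step 5: add edge 0-3 (w=9); MST = {0-3(w=9) 0-4(w=6) 1-4(w=1) 2-5(w=6) 4-5(w=4)}
step 6: add edge 3-6 (w=7); MST = {0-3(w=9) 0-4(w=6) 1-4(w=1) 2-5(w=6) 3-6(w=7) 4-5(w=4)}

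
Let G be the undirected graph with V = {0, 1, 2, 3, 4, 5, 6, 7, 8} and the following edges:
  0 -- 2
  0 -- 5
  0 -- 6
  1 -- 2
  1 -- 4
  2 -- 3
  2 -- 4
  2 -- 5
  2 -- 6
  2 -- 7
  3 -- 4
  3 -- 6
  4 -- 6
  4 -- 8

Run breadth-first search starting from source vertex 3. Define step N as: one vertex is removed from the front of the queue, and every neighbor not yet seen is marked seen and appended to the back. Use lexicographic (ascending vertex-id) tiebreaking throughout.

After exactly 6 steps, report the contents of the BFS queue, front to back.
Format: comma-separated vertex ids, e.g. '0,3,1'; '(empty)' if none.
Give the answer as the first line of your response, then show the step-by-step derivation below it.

5,7,8

step 1: dequeue 3; queue=[2,4,6]; order=3
step 2: dequeue 2; queue=[4,6,0,1,5,7]; order=3,2
step 3: dequeue 4; queue=[6,0,1,5,7,8]; order=3,2,4
step 4: dequeue 6; queue=[0,1,5,7,8]; order=3,2,4,6
step 5: dequeue 0; queue=[1,5,7,8]; order=3,2,4,6,0
step 6: dequeue 1; queue=[5,7,8]; order=3,2,4,6,0,1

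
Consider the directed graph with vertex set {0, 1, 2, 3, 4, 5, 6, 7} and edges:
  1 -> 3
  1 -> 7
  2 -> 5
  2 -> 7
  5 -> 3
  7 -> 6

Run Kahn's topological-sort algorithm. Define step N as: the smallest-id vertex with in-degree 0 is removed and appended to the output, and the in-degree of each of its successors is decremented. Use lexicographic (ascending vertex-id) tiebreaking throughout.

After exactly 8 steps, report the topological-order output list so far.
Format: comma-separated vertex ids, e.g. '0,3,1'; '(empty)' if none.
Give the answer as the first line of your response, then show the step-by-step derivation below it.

0,1,2,4,5,3,7,6

step 1: output 0; order=[0]; indeg=(0,0,0,2,0,1,1,2)
step 2: output 1; order=[0,1]; indeg=(0,0,0,1,0,1,1,1)
step 3: output 2; order=[0,1,2]; indeg=(0,0,0,1,0,0,1,0)
step 4: output 4; order=[0,1,2,4]; indeg=(0,0,0,1,0,0,1,0)
step 5: output 5; order=[0,1,2,4,5]; indeg=(0,0,0,0,0,0,1,0)
step 6: output 3; order=[0,1,2,4,5,3]; indeg=(0,0,0,0,0,0,1,0)
step 7: output 7; order=[0,1,2,4,5,3,7]; indeg=(0,0,0,0,0,0,0,0)
step 8: output 6; order=[0,1,2,4,5,3,7,6]; indeg=(0,0,0,0,0,0,0,0)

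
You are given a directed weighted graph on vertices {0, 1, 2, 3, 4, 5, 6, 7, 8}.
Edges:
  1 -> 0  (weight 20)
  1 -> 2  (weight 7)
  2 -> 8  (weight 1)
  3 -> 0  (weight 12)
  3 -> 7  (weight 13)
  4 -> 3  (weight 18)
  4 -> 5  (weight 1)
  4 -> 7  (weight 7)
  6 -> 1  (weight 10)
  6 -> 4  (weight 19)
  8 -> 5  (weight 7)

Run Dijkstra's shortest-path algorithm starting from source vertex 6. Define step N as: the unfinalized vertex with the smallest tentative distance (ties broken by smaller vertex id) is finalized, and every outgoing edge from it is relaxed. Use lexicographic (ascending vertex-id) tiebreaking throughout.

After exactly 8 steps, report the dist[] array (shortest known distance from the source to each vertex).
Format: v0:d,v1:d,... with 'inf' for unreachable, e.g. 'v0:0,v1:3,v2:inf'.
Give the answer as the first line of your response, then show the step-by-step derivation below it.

v0:30,v1:10,v2:17,v3:37,v4:19,v5:20,v6:0,v7:26,v8:18

step 1: dist = v0:inf,v1:10,v2:inf,v3:inf,v4:19,v5:inf,v6:0,v7:inf,v8:inf
step 2: dist = v0:30,v1:10,v2:17,v3:inf,v4:19,v5:inf,v6:0,v7:inf,v8:inf
step 3: dist = v0:30,v1:10,v2:17,v3:inf,v4:19,v5:inf,v6:0,v7:inf,v8:18
step 4: dist = v0:30,v1:10,v2:17,v3:inf,v4:19,v5:25,v6:0,v7:inf,v8:18
step 5: dist = v0:30,v1:10,v2:17,v3:37,v4:19,v5:20,v6:0,v7:26,v8:18
step 6: dist = v0:30,v1:10,v2:17,v3:37,v4:19,v5:20,v6:0,v7:26,v8:18
step 7: dist = v0:30,v1:10,v2:17,v3:37,v4:19,v5:20,v6:0,v7:26,v8:18
step 8: dist = v0:30,v1:10,v2:17,v3:37,v4:19,v5:20,v6:0,v7:26,v8:18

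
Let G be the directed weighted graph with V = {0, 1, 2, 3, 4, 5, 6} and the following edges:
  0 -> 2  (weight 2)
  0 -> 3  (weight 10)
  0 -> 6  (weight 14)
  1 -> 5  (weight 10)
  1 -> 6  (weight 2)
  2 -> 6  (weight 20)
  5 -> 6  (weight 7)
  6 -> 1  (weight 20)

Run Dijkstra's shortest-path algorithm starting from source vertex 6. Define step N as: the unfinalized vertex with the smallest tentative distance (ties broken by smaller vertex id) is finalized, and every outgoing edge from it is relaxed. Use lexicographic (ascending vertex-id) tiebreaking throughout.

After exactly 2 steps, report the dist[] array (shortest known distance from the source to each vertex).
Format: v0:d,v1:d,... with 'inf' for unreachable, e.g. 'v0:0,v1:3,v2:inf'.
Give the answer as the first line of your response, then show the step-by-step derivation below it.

v0:inf,v1:20,v2:inf,v3:inf,v4:inf,v5:30,v6:0

step 1: dist = v0:inf,v1:20,v2:inf,v3:inf,v4:inf,v5:inf,v6:0
step 2: dist = v0:inf,v1:20,v2:inf,v3:inf,v4:inf,v5:30,v6:0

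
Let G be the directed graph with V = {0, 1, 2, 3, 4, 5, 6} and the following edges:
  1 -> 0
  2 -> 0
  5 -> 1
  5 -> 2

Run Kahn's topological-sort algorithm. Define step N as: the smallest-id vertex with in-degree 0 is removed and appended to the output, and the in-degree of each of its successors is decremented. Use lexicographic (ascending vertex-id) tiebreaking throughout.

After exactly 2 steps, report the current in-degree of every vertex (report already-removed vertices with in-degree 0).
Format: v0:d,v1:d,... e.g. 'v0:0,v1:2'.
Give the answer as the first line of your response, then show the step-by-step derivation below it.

v0:2,v1:1,v2:1,v3:0,v4:0,v5:0,v6:0

step 1: output 3; order=[3]; indeg=(2,1,1,0,0,0,0)
step 2: output 4; order=[3,4]; indeg=(2,1,1,0,0,0,0)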